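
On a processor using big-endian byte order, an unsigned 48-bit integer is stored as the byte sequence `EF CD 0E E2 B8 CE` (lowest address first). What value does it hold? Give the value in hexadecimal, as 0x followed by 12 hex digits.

Big-endian: lowest address holds the most-significant byte.
The bytes are already most-significant first: 0xEFCD0EE2B8CE.

0xEFCD0EE2B8CE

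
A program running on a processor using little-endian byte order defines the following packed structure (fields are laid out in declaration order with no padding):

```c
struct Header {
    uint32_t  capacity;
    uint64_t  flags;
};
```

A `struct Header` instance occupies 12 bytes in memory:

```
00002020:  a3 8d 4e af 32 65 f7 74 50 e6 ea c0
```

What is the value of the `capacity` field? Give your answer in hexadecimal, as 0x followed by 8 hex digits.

`capacity` is the first field, at byte offset 0, occupying 4 bytes.
Bytes at offsets 0..3: A3 8D 4E AF.
In little-endian order the low byte comes first in memory.
Reassemble most-significant byte first: AF 4E 8D A3 → 0xAF4E8DA3.

0xAF4E8DA3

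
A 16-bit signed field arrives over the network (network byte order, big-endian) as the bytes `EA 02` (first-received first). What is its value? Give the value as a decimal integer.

Big-endian stores the most-significant byte at the lowest address.
The bytes are already most-significant first: 0xEA02.
Top bit is set, so as a signed 16-bit value this is 0xEA02 − 2^16 = -5630.

-5630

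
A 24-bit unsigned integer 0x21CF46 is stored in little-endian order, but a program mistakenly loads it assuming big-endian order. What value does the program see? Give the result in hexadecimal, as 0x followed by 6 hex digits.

Stored little-endian, the bytes at ascending addresses are 46 CF 21.
Read back as big-endian, the last byte is least significant, giving 0x46CF21.

0x46CF21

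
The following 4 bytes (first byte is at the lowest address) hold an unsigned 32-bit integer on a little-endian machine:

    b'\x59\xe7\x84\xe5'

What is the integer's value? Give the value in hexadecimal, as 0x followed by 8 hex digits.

0xE584E759

In little-endian order the low byte comes first in memory.
Reassemble most-significant byte first: E5 84 E7 59 → 0xE584E759.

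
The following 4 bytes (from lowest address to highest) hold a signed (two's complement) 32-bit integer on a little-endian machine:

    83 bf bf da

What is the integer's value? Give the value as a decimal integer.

In little-endian order the low byte comes first in memory.
Reassemble most-significant byte first: DA BF BF 83 → 0xDABFBF83.
Top bit is set, so as a signed 32-bit value this is 0xDABFBF83 − 2^32 = -624967805.

-624967805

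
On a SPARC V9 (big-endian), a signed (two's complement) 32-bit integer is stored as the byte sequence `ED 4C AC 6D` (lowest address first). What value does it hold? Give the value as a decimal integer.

Big-endian stores the most-significant byte at the lowest address.
The bytes are already most-significant first: 0xED4CAC6D.
Top bit is set, so as a signed 32-bit value this is 0xED4CAC6D − 2^32 = -313742227.

-313742227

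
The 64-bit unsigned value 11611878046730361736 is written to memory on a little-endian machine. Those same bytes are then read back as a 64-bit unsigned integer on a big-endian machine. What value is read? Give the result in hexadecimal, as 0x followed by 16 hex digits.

0x881B85A68FAD25A1

11611878046730361736 in 64-bit hexadecimal is 0xA125AD8FA6851B88.
Stored little-endian, the bytes at ascending addresses are 88 1B 85 A6 8F AD 25 A1.
Read back as big-endian, the last byte is least significant, giving 0x881B85A68FAD25A1.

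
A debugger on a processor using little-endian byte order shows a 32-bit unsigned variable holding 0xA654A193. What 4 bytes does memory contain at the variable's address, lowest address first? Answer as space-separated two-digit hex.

Split into bytes (most-significant first): A6 54 A1 93.
Little-endian: lowest address holds the least-significant byte.
So at ascending addresses the bytes are 93 A1 54 A6.

93 A1 54 A6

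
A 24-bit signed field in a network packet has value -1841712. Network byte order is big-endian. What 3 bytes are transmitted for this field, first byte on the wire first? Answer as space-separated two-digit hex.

E3 E5 D0

Two's complement of -1841712 in 24 bits: 1841712 = 0x1C1A30; invert → 0xE3E5CF; add 1 → 0xE3E5D0.
Split into bytes (most-significant first): E3 E5 D0.
In big-endian order the high byte comes first in memory.
So the memory order matches the most-significant-first order: E3 E5 D0.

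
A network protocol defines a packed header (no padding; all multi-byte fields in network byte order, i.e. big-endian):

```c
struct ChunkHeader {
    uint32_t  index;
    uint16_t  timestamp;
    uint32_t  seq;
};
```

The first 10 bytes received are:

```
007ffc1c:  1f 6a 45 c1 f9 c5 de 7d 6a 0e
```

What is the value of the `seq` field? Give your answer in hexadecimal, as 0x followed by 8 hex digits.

`seq` follows `index` (4 B), `timestamp` (2 B), so it starts at offset 4 + 2 = 6 and occupies 4 bytes.
Bytes at offsets 6..9: DE 7D 6A 0E.
Big-endian: lowest address holds the most-significant byte.
The bytes are already most-significant first: 0xDE7D6A0E.

0xDE7D6A0E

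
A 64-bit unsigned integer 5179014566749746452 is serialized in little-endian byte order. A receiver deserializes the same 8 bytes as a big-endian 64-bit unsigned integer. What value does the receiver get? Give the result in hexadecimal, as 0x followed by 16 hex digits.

0x1435B1114F8EDF47

5179014566749746452 in 64-bit hexadecimal is 0x47DF8E4F11B13514.
Stored little-endian, the bytes at ascending addresses are 14 35 B1 11 4F 8E DF 47.
Read back as big-endian, the last byte is least significant, giving 0x1435B1114F8EDF47.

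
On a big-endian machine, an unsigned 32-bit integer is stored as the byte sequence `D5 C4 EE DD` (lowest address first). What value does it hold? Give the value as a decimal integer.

3586453213

Big-endian stores the most-significant byte at the lowest address.
The bytes are already most-significant first: 0xD5C4EEDD.
0xD5C4EEDD = 3586453213.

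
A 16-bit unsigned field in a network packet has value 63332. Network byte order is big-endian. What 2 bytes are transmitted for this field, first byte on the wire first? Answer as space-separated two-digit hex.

63332 in hexadecimal, padded to 16 bits, is 0xF764.
Split into bytes (most-significant first): F7 64.
Big-endian: lowest address holds the most-significant byte.
So the memory order matches the most-significant-first order: F7 64.

F7 64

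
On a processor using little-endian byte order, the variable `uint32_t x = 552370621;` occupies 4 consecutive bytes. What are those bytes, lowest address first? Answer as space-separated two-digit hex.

BD 81 EC 20

552370621 in hexadecimal, padded to 32 bits, is 0x20EC81BD.
Split into bytes (most-significant first): 20 EC 81 BD.
In little-endian order the low byte comes first in memory.
So at ascending addresses the bytes are BD 81 EC 20.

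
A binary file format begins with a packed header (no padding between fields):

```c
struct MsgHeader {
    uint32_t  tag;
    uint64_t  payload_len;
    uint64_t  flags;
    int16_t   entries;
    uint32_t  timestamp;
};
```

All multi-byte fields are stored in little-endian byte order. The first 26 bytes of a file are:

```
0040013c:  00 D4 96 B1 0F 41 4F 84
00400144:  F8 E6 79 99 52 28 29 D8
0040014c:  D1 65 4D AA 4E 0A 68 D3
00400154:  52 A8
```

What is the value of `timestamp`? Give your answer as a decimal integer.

`timestamp` follows `tag` (4 B), `payload_len` (8 B), `flags` (8 B), `entries` (2 B), so it starts at offset 4 + 8 + 8 + 2 = 22 and occupies 4 bytes.
Bytes at offsets 22..25: 68 D3 52 A8.
Little-endian: lowest address holds the least-significant byte.
Reassemble most-significant byte first: A8 52 D3 68 → 0xA852D368.
0xA852D368 = 2824000360.

2824000360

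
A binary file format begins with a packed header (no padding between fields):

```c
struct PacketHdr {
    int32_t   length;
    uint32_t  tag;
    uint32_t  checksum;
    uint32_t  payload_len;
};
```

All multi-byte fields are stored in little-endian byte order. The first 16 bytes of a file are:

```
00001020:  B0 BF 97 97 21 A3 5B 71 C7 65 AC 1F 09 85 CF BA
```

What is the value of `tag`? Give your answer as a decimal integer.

`tag` follows `length` (4 bytes), so it starts at byte offset 4 and occupies 4 bytes.
Bytes at offsets 4..7: 21 A3 5B 71.
Little-endian stores the least-significant byte at the lowest address.
Reassemble most-significant byte first: 71 5B A3 21 → 0x715BA321.
0x715BA321 = 1901830945.

1901830945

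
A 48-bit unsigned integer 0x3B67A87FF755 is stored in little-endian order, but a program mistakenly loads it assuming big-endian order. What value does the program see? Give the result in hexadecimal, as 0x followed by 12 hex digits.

0x55F77FA8673B

Stored little-endian, the bytes at ascending addresses are 55 F7 7F A8 67 3B.
Read back as big-endian, the last byte is least significant, giving 0x55F77FA8673B.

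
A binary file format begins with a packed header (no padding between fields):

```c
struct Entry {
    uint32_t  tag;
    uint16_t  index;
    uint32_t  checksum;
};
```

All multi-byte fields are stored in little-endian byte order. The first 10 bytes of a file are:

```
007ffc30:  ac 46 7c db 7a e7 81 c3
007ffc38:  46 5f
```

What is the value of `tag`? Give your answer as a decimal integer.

3682354860

`tag` is the first field, at byte offset 0, occupying 4 bytes.
Bytes at offsets 0..3: AC 46 7C DB.
Little-endian stores the least-significant byte at the lowest address.
Reassemble most-significant byte first: DB 7C 46 AC → 0xDB7C46AC.
0xDB7C46AC = 3682354860.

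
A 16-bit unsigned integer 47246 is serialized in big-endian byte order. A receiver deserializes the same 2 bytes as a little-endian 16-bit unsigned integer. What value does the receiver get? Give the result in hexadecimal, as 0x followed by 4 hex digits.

0x8EB8

47246 in 16-bit hexadecimal is 0xB88E.
Stored big-endian, the bytes at ascending addresses are B8 8E.
Read back as little-endian, the first byte is least significant, giving 0x8EB8.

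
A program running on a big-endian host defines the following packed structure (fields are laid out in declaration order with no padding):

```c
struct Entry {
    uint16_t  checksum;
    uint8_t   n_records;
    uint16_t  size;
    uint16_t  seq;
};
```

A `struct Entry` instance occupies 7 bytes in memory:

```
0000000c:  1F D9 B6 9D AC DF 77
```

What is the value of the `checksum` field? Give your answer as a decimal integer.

`checksum` is the first field, at byte offset 0, occupying 2 bytes.
Bytes at offsets 0..1: 1F D9.
In big-endian order the high byte comes first in memory.
The bytes are already most-significant first: 0x1FD9.
0x1FD9 = 8153.

8153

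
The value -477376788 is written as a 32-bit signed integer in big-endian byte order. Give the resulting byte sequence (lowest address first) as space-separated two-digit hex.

Two's complement of -477376788 in 32 bits: 477376788 = 0x1C743114; invert → 0xE38BCEEB; add 1 → 0xE38BCEEC.
Split into bytes (most-significant first): E3 8B CE EC.
Big-endian stores the most-significant byte at the lowest address.
So the memory order matches the most-significant-first order: E3 8B CE EC.

E3 8B CE EC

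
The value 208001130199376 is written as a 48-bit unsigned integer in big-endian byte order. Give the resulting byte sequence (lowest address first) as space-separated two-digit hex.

BD 2D 09 7A 79 50

208001130199376 in hexadecimal, padded to 48 bits, is 0xBD2D097A7950.
Split into bytes (most-significant first): BD 2D 09 7A 79 50.
In big-endian order the high byte comes first in memory.
So the memory order matches the most-significant-first order: BD 2D 09 7A 79 50.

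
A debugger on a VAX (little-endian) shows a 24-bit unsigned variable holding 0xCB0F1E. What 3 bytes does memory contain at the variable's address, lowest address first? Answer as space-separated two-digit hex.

1E 0F CB

Split into bytes (most-significant first): CB 0F 1E.
Little-endian stores the least-significant byte at the lowest address.
So at ascending addresses the bytes are 1E 0F CB.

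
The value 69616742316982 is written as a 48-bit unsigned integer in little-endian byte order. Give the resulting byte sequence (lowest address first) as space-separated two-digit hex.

B6 3B 32 E9 50 3F

69616742316982 in hexadecimal, padded to 48 bits, is 0x3F50E9323BB6.
Split into bytes (most-significant first): 3F 50 E9 32 3B B6.
Little-endian: lowest address holds the least-significant byte.
So at ascending addresses the bytes are B6 3B 32 E9 50 3F.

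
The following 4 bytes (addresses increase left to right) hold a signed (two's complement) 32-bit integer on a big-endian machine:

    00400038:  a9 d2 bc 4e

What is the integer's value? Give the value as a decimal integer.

-1445807026

Big-endian stores the most-significant byte at the lowest address.
The bytes are already most-significant first: 0xA9D2BC4E.
Top bit is set, so as a signed 32-bit value this is 0xA9D2BC4E − 2^32 = -1445807026.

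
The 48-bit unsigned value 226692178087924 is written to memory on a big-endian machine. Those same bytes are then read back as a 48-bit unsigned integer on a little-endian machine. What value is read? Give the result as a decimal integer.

268898236771534

226692178087924 in 48-bit hexadecimal is 0xCE2CE2BF8FF4.
Stored big-endian, the bytes at ascending addresses are CE 2C E2 BF 8F F4.
Read back as little-endian, the first byte is least significant, giving 0xF48FBFE22CCE.
0xF48FBFE22CCE = 268898236771534.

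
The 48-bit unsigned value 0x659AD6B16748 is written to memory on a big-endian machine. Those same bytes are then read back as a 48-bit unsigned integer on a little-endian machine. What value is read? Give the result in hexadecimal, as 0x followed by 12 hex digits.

Stored big-endian, the bytes at ascending addresses are 65 9A D6 B1 67 48.
Read back as little-endian, the first byte is least significant, giving 0x4867B1D69A65.

0x4867B1D69A65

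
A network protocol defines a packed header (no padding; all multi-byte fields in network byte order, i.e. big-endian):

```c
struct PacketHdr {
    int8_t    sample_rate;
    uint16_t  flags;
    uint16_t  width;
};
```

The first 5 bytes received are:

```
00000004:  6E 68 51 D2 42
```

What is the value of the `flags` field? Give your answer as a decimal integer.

`flags` follows `sample_rate` (1 byte), so it starts at byte offset 1 and occupies 2 bytes.
Bytes at offsets 1..2: 68 51.
Big-endian stores the most-significant byte at the lowest address.
The bytes are already most-significant first: 0x6851.
0x6851 = 26705.

26705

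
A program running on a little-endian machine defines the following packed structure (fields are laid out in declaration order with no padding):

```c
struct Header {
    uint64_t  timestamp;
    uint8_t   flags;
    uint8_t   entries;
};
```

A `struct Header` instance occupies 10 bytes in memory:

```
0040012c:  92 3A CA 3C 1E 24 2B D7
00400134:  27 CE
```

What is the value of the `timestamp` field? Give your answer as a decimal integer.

15504525854440569490

`timestamp` is the first field, at byte offset 0, occupying 8 bytes.
Bytes at offsets 0..7: 92 3A CA 3C 1E 24 2B D7.
Little-endian stores the least-significant byte at the lowest address.
Reassemble most-significant byte first: D7 2B 24 1E 3C CA 3A 92 → 0xD72B241E3CCA3A92.
0xD72B241E3CCA3A92 = 15504525854440569490.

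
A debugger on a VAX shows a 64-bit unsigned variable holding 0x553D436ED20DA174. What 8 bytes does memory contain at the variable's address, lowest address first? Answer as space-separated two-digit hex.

Split into bytes (most-significant first): 55 3D 43 6E D2 0D A1 74.
Little-endian: lowest address holds the least-significant byte.
So at ascending addresses the bytes are 74 A1 0D D2 6E 43 3D 55.

74 A1 0D D2 6E 43 3D 55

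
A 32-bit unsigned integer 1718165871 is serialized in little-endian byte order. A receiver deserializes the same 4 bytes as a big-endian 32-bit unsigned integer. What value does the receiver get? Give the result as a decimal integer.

1718165871 in 32-bit hexadecimal is 0x6669216F.
Stored little-endian, the bytes at ascending addresses are 6F 21 69 66.
Read back as big-endian, the last byte is least significant, giving 0x6F216966.
0x6F216966 = 1864460646.

1864460646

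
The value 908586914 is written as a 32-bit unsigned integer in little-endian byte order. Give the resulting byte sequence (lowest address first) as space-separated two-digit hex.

A2 EF 27 36

908586914 in hexadecimal, padded to 32 bits, is 0x3627EFA2.
Split into bytes (most-significant first): 36 27 EF A2.
Little-endian: lowest address holds the least-significant byte.
So at ascending addresses the bytes are A2 EF 27 36.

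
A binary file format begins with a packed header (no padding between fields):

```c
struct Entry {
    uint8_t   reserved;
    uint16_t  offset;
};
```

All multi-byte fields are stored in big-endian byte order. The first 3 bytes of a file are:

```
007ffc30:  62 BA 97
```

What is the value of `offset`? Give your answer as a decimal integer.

`offset` follows `reserved` (1 byte), so it starts at byte offset 1 and occupies 2 bytes.
Bytes at offsets 1..2: BA 97.
Big-endian: lowest address holds the most-significant byte.
The bytes are already most-significant first: 0xBA97.
0xBA97 = 47767.

47767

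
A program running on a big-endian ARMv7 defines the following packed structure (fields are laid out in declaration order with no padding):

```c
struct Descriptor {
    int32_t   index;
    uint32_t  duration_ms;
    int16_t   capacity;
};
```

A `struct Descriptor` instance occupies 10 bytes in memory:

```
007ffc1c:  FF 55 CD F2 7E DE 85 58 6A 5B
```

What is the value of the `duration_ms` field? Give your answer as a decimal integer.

2128512344

`duration_ms` follows `index` (4 bytes), so it starts at byte offset 4 and occupies 4 bytes.
Bytes at offsets 4..7: 7E DE 85 58.
Big-endian stores the most-significant byte at the lowest address.
The bytes are already most-significant first: 0x7EDE8558.
0x7EDE8558 = 2128512344.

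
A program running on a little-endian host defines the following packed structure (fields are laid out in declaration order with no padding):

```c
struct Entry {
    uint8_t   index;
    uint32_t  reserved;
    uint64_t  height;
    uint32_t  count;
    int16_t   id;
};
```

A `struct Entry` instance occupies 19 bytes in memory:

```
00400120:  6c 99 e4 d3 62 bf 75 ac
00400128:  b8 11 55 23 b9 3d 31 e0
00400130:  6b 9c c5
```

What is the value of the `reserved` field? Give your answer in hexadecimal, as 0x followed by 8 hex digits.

0x62D3E499

`reserved` follows `index` (1 byte), so it starts at byte offset 1 and occupies 4 bytes.
Bytes at offsets 1..4: 99 E4 D3 62.
Little-endian: lowest address holds the least-significant byte.
Reassemble most-significant byte first: 62 D3 E4 99 → 0x62D3E499.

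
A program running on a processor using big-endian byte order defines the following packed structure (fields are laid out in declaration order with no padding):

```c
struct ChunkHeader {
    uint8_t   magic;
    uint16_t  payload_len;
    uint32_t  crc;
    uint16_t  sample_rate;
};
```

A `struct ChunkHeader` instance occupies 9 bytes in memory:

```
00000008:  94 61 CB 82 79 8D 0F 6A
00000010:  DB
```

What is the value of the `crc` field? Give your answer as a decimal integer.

`crc` follows `magic` (1 B), `payload_len` (2 B), so it starts at offset 1 + 2 = 3 and occupies 4 bytes.
Bytes at offsets 3..6: 82 79 8D 0F.
Big-endian stores the most-significant byte at the lowest address.
The bytes are already most-significant first: 0x82798D0F.
0x82798D0F = 2189004047.

2189004047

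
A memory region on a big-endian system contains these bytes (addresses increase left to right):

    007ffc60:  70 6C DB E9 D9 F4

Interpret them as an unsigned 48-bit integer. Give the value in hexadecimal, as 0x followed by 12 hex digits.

0x706CDBE9D9F4

Big-endian stores the most-significant byte at the lowest address.
The bytes are already most-significant first: 0x706CDBE9D9F4.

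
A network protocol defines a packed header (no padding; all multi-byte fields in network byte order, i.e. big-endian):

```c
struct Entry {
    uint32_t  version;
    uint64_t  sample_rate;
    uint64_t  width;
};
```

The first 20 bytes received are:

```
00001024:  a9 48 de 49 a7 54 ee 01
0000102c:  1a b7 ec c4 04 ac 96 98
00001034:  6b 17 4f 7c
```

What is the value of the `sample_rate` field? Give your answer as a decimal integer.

12057523790888299716

`sample_rate` follows `version` (4 bytes), so it starts at byte offset 4 and occupies 8 bytes.
Bytes at offsets 4..11: A7 54 EE 01 1A B7 EC C4.
Big-endian stores the most-significant byte at the lowest address.
The bytes are already most-significant first: 0xA754EE011AB7ECC4.
0xA754EE011AB7ECC4 = 12057523790888299716.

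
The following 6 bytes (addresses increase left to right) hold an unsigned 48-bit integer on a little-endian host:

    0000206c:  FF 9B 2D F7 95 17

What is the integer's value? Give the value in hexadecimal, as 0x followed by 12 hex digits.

0x1795F72D9BFF

Little-endian: lowest address holds the least-significant byte.
Reassemble most-significant byte first: 17 95 F7 2D 9B FF → 0x1795F72D9BFF.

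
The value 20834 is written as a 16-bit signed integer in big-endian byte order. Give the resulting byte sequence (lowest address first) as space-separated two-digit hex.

51 62

20834 in hexadecimal, padded to 16 bits, is 0x5162.
Split into bytes (most-significant first): 51 62.
Big-endian: lowest address holds the most-significant byte.
So the memory order matches the most-significant-first order: 51 62.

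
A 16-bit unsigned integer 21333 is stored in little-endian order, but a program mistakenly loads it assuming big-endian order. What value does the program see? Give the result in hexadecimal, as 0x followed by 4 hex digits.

21333 in 16-bit hexadecimal is 0x5355.
Stored little-endian, the bytes at ascending addresses are 55 53.
Read back as big-endian, the last byte is least significant, giving 0x5553.

0x5553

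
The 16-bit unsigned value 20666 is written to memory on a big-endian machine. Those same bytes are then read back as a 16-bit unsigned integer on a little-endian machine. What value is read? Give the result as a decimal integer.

20666 in 16-bit hexadecimal is 0x50BA.
Stored big-endian, the bytes at ascending addresses are 50 BA.
Read back as little-endian, the first byte is least significant, giving 0xBA50.
0xBA50 = 47696.

47696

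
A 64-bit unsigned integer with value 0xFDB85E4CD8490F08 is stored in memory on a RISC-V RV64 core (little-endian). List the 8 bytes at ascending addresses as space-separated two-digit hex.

Split into bytes (most-significant first): FD B8 5E 4C D8 49 0F 08.
Little-endian: lowest address holds the least-significant byte.
So at ascending addresses the bytes are 08 0F 49 D8 4C 5E B8 FD.

08 0F 49 D8 4C 5E B8 FD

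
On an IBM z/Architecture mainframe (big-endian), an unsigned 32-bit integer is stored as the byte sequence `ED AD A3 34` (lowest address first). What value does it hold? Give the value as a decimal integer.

Big-endian: lowest address holds the most-significant byte.
The bytes are already most-significant first: 0xEDADA334.
0xEDADA334 = 3987579700.

3987579700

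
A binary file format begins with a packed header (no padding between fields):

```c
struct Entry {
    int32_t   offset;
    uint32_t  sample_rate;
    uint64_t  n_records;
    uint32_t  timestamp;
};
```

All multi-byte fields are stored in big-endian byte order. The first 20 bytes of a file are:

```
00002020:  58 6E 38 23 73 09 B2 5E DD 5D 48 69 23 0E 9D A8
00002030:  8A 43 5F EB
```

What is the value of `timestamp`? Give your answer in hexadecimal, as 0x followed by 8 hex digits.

0x8A435FEB

`timestamp` follows `offset` (4 B), `sample_rate` (4 B), `n_records` (8 B), so it starts at offset 4 + 4 + 8 = 16 and occupies 4 bytes.
Bytes at offsets 16..19: 8A 43 5F EB.
In big-endian order the high byte comes first in memory.
The bytes are already most-significant first: 0x8A435FEB.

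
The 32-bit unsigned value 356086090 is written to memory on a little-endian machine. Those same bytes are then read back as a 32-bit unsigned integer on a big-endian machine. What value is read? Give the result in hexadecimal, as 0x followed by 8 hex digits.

0x4A713915

356086090 in 32-bit hexadecimal is 0x1539714A.
Stored little-endian, the bytes at ascending addresses are 4A 71 39 15.
Read back as big-endian, the last byte is least significant, giving 0x4A713915.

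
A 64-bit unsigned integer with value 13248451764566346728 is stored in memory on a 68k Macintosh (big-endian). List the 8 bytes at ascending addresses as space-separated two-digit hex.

13248451764566346728 in hexadecimal, padded to 64 bits, is 0xB7DBF4AFC2DFCBE8.
Split into bytes (most-significant first): B7 DB F4 AF C2 DF CB E8.
Big-endian: lowest address holds the most-significant byte.
So the memory order matches the most-significant-first order: B7 DB F4 AF C2 DF CB E8.

B7 DB F4 AF C2 DF CB E8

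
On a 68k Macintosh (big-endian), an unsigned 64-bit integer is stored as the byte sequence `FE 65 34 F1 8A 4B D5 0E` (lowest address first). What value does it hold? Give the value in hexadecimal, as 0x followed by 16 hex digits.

0xFE6534F18A4BD50E

Big-endian stores the most-significant byte at the lowest address.
The bytes are already most-significant first: 0xFE6534F18A4BD50E.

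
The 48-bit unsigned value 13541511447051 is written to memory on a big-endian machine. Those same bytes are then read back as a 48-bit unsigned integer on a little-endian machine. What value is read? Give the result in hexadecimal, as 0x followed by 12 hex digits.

13541511447051 in 48-bit hexadecimal is 0x0C50E0FAC20B.
Stored big-endian, the bytes at ascending addresses are 0C 50 E0 FA C2 0B.
Read back as little-endian, the first byte is least significant, giving 0x0BC2FAE0500C.

0x0BC2FAE0500C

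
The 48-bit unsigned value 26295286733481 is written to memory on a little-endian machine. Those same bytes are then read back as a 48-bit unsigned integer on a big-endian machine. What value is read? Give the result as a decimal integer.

186479852251671

26295286733481 in 48-bit hexadecimal is 0x17EA59399AA9.
Stored little-endian, the bytes at ascending addresses are A9 9A 39 59 EA 17.
Read back as big-endian, the last byte is least significant, giving 0xA99A3959EA17.
0xA99A3959EA17 = 186479852251671.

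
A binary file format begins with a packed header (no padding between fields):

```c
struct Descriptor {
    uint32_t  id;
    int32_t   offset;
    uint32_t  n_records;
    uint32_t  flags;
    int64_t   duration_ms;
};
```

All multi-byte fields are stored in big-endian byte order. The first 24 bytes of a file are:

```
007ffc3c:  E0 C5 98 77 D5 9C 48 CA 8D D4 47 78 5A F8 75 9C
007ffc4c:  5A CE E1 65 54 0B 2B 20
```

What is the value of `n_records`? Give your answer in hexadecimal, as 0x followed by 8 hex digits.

0x8DD44778

`n_records` follows `id` (4 B), `offset` (4 B), so it starts at offset 4 + 4 = 8 and occupies 4 bytes.
Bytes at offsets 8..11: 8D D4 47 78.
Big-endian stores the most-significant byte at the lowest address.
The bytes are already most-significant first: 0x8DD44778.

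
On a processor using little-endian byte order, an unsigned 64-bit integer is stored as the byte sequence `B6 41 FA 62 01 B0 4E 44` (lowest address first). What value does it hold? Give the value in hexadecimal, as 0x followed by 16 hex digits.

Little-endian stores the least-significant byte at the lowest address.
Reassemble most-significant byte first: 44 4E B0 01 62 FA 41 B6 → 0x444EB00162FA41B6.

0x444EB00162FA41B6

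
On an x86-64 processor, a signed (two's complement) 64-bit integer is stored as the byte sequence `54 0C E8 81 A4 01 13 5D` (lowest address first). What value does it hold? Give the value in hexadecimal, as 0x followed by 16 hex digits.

0x5D1301A481E80C54

Little-endian: lowest address holds the least-significant byte.
Reassemble most-significant byte first: 5D 13 01 A4 81 E8 0C 54 → 0x5D1301A481E80C54.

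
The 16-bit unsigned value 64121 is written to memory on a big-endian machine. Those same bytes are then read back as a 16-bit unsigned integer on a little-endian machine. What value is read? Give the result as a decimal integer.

64121 in 16-bit hexadecimal is 0xFA79.
Stored big-endian, the bytes at ascending addresses are FA 79.
Read back as little-endian, the first byte is least significant, giving 0x79FA.
0x79FA = 31226.

31226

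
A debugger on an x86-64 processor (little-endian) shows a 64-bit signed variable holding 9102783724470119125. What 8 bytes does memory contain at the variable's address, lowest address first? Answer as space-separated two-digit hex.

D5 AA 3F 9C 91 95 53 7E

9102783724470119125 in hexadecimal, padded to 64 bits, is 0x7E5395919C3FAAD5.
Split into bytes (most-significant first): 7E 53 95 91 9C 3F AA D5.
Little-endian: lowest address holds the least-significant byte.
So at ascending addresses the bytes are D5 AA 3F 9C 91 95 53 7E.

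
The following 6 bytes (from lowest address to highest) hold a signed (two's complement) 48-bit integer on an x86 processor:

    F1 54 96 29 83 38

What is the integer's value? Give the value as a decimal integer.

62135989589233

Little-endian: lowest address holds the least-significant byte.
Reassemble most-significant byte first: 38 83 29 96 54 F1 → 0x3883299654F1.
0x3883299654F1 = 62135989589233.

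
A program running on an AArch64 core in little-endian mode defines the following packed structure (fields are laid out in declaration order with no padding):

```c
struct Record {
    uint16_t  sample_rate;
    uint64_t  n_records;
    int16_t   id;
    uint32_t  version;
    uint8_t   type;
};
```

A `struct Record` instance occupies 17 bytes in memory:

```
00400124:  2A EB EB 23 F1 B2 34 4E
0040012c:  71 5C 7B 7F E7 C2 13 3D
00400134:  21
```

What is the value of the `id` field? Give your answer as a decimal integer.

`id` follows `sample_rate` (2 B), `n_records` (8 B), so it starts at offset 2 + 8 = 10 and occupies 2 bytes.
Bytes at offsets 10..11: 7B 7F.
In little-endian order the low byte comes first in memory.
Reassemble most-significant byte first: 7F 7B → 0x7F7B.
0x7F7B = 32635.

32635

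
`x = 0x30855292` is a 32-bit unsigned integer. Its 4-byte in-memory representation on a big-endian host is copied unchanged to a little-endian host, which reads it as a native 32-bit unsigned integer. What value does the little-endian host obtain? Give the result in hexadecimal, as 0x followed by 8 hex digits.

0x92528530

Stored big-endian, the bytes at ascending addresses are 30 85 52 92.
Read back as little-endian, the first byte is least significant, giving 0x92528530.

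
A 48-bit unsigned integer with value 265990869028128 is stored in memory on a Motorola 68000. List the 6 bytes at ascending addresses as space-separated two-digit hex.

F1 EA D3 43 0D 20

265990869028128 in hexadecimal, padded to 48 bits, is 0xF1EAD3430D20.
Split into bytes (most-significant first): F1 EA D3 43 0D 20.
Big-endian stores the most-significant byte at the lowest address.
So the memory order matches the most-significant-first order: F1 EA D3 43 0D 20.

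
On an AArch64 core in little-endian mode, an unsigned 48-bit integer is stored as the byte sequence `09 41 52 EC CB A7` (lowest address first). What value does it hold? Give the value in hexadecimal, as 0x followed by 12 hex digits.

0xA7CBEC524109

In little-endian order the low byte comes first in memory.
Reassemble most-significant byte first: A7 CB EC 52 41 09 → 0xA7CBEC524109.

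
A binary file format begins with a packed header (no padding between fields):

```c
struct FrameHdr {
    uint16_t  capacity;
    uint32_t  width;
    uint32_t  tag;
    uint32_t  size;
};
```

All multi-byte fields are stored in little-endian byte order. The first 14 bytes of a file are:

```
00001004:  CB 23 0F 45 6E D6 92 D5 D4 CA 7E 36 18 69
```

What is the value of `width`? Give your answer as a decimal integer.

3597550863

`width` follows `capacity` (2 bytes), so it starts at byte offset 2 and occupies 4 bytes.
Bytes at offsets 2..5: 0F 45 6E D6.
In little-endian order the low byte comes first in memory.
Reassemble most-significant byte first: D6 6E 45 0F → 0xD66E450F.
0xD66E450F = 3597550863.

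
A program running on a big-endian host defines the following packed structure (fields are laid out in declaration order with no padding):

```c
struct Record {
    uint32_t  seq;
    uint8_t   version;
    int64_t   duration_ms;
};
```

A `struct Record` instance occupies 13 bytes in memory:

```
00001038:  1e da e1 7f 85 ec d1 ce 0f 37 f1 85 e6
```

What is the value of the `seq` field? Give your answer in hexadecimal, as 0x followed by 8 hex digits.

0x1EDAE17F

`seq` is the first field, at byte offset 0, occupying 4 bytes.
Bytes at offsets 0..3: 1E DA E1 7F.
Big-endian stores the most-significant byte at the lowest address.
The bytes are already most-significant first: 0x1EDAE17F.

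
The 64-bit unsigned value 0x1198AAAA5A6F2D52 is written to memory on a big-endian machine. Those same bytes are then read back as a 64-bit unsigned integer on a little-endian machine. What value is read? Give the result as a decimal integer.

5921511520263116817

Stored big-endian, the bytes at ascending addresses are 11 98 AA AA 5A 6F 2D 52.
Read back as little-endian, the first byte is least significant, giving 0x522D6F5AAAAA9811.
0x522D6F5AAAAA9811 = 5921511520263116817.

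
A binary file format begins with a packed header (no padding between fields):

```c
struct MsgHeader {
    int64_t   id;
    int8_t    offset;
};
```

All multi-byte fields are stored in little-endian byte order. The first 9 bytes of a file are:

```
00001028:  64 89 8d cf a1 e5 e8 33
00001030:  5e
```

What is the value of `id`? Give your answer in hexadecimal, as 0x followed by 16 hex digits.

`id` is the first field, at byte offset 0, occupying 8 bytes.
Bytes at offsets 0..7: 64 89 8D CF A1 E5 E8 33.
Little-endian: lowest address holds the least-significant byte.
Reassemble most-significant byte first: 33 E8 E5 A1 CF 8D 89 64 → 0x33E8E5A1CF8D8964.

0x33E8E5A1CF8D8964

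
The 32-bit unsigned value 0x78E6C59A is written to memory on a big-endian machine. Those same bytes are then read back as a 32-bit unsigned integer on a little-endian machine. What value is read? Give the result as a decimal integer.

Stored big-endian, the bytes at ascending addresses are 78 E6 C5 9A.
Read back as little-endian, the first byte is least significant, giving 0x9AC5E678.
0x9AC5E678 = 2596660856.

2596660856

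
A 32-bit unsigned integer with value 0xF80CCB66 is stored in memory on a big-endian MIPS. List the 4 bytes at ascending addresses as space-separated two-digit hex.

F8 0C CB 66

Split into bytes (most-significant first): F8 0C CB 66.
In big-endian order the high byte comes first in memory.
So the memory order matches the most-significant-first order: F8 0C CB 66.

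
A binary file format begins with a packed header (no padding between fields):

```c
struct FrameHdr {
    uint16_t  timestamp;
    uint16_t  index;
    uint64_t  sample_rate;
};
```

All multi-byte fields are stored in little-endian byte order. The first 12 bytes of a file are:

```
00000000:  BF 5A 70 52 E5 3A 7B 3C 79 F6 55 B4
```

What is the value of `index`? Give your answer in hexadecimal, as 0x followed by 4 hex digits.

0x5270

`index` follows `timestamp` (2 bytes), so it starts at byte offset 2 and occupies 2 bytes.
Bytes at offsets 2..3: 70 52.
In little-endian order the low byte comes first in memory.
Reassemble most-significant byte first: 52 70 → 0x5270.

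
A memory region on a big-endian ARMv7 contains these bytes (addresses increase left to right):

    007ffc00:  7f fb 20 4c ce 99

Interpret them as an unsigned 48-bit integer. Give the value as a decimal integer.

140716555423385

Big-endian stores the most-significant byte at the lowest address.
The bytes are already most-significant first: 0x7FFB204CCE99.
0x7FFB204CCE99 = 140716555423385.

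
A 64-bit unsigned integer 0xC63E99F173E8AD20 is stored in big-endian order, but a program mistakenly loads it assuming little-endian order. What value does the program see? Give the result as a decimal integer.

2354793764856872646

Stored big-endian, the bytes at ascending addresses are C6 3E 99 F1 73 E8 AD 20.
Read back as little-endian, the first byte is least significant, giving 0x20ADE873F1993EC6.
0x20ADE873F1993EC6 = 2354793764856872646.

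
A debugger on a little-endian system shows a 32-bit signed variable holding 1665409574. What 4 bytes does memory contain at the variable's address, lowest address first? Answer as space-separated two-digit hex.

1665409574 in hexadecimal, padded to 32 bits, is 0x63442226.
Split into bytes (most-significant first): 63 44 22 26.
Little-endian: lowest address holds the least-significant byte.
So at ascending addresses the bytes are 26 22 44 63.

26 22 44 63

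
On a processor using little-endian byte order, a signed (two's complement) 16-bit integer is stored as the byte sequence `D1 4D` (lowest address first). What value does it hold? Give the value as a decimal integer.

Little-endian stores the least-significant byte at the lowest address.
Reassemble most-significant byte first: 4D D1 → 0x4DD1.
0x4DD1 = 19921.

19921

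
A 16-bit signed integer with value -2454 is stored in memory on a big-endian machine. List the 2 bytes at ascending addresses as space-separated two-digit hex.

Two's complement of -2454 in 16 bits: 2454 = 0x0996; invert → 0xF669; add 1 → 0xF66A.
Split into bytes (most-significant first): F6 6A.
Big-endian: lowest address holds the most-significant byte.
So the memory order matches the most-significant-first order: F6 6A.

F6 6A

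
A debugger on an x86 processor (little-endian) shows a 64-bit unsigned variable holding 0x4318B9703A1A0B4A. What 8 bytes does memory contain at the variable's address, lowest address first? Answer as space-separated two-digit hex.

Split into bytes (most-significant first): 43 18 B9 70 3A 1A 0B 4A.
Little-endian stores the least-significant byte at the lowest address.
So at ascending addresses the bytes are 4A 0B 1A 3A 70 B9 18 43.

4A 0B 1A 3A 70 B9 18 43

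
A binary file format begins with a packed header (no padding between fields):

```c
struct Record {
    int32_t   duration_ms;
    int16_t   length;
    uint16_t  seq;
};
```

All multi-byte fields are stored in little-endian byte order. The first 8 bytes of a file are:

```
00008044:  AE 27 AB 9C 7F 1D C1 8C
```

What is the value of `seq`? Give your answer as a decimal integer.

`seq` follows `duration_ms` (4 B), `length` (2 B), so it starts at offset 4 + 2 = 6 and occupies 2 bytes.
Bytes at offsets 6..7: C1 8C.
Little-endian stores the least-significant byte at the lowest address.
Reassemble most-significant byte first: 8C C1 → 0x8CC1.
0x8CC1 = 36033.

36033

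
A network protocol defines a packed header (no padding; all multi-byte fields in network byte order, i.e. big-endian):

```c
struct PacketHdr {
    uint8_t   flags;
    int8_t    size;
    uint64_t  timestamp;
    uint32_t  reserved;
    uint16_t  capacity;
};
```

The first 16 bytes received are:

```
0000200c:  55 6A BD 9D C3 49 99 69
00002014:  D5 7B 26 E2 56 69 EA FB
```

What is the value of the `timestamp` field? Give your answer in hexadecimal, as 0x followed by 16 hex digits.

0xBD9DC3499969D57B

`timestamp` follows `flags` (1 B), `size` (1 B), so it starts at offset 1 + 1 = 2 and occupies 8 bytes.
Bytes at offsets 2..9: BD 9D C3 49 99 69 D5 7B.
In big-endian order the high byte comes first in memory.
The bytes are already most-significant first: 0xBD9DC3499969D57B.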